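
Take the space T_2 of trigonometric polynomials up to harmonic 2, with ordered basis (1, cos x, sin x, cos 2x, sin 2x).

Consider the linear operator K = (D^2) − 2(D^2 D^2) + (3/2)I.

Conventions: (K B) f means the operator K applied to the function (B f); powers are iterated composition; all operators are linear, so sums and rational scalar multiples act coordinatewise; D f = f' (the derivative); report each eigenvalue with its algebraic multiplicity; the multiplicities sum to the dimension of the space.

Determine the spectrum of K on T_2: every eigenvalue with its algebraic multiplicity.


λ = -69/2 (multiplicity 2), λ = -3/2 (multiplicity 2), λ = 3/2 (multiplicity 1)

image of 1: 3/2
image of cos x: -(3/2)cos x
image of sin x: -(3/2)sin x
image of cos 2x: -(69/2)cos 2x
image of sin 2x: -(69/2)sin 2x
the matrix is diagonal; its diagonal is (3/2, -3/2, -3/2, -69/2, -69/2)
for a triangular matrix the eigenvalues are the diagonal entries, with algebraic multiplicity their repetition count


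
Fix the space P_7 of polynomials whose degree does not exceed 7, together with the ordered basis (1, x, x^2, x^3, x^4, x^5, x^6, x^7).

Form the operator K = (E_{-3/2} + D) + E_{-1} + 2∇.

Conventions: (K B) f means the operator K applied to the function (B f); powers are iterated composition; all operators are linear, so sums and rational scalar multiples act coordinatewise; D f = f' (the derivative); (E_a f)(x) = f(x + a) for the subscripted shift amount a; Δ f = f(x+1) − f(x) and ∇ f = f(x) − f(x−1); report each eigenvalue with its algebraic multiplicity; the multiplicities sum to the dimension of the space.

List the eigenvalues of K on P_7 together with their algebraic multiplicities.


image of 1: 2
image of x: 2x + 1/2
image of x^2: 2x^2 + x + 5/4
image of x^3: 2x^3 + (3/2)x^2 + (15/4)x - 19/8
image of x^4: 2x^4 + 2x^3 + (15/2)x^2 - (19/2)x + 65/16
image of x^5: 2x^5 + (5/2)x^4 + (25/2)x^3 - (95/4)x^2 + (325/16)x - 211/32
image of x^6: 2x^6 + 3x^5 + (75/4)x^4 - (95/2)x^3 + (975/16)x^2 - (633/16)x + 665/64
image of x^7: 2x^7 + (7/2)x^6 + (105/4)x^5 - (665/8)x^4 + (2275/16)x^3 - (4431/32)x^2 + (4655/64)x - 2059/128
the matrix is upper triangular; its diagonal is (2, 2, 2, 2, 2, 2, 2, 2)
for a triangular matrix the eigenvalues are the diagonal entries, with algebraic multiplicity their repetition count

λ = 2 (multiplicity 8)


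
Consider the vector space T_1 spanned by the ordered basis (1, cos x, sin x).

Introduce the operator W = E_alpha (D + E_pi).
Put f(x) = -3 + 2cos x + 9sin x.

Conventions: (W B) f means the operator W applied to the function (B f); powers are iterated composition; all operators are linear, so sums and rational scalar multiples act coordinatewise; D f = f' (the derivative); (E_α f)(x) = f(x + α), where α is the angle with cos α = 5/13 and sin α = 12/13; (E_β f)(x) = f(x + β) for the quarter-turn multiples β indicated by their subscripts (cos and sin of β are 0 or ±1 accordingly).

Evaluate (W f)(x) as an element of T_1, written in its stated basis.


D f = 9cos x - 2sin x
E_pi f = -3 - 2cos x - 9sin x
(D + E_pi) f = -3 + 7cos x - 11sin x
E_alpha (D + E_pi) f = -3 - (97/13)cos x - (139/13)sin x

g(x) = -3 - (97/13)cos x - (139/13)sin x


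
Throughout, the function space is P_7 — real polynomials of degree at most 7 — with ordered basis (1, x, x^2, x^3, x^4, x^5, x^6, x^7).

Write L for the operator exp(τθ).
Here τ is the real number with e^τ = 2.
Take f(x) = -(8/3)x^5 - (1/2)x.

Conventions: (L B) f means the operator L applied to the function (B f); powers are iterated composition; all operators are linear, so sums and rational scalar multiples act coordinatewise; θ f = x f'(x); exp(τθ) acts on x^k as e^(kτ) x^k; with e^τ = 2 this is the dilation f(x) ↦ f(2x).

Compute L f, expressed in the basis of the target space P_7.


g(x) = -(256/3)x^5 - x

exp(τθ) x^k = e^(kτ) x^k; with e^τ = 2 this sends x^k to 2^k x^k
x ↦ 2 x
x^5 ↦ 32 x^5
applying this coordinatewise to f: exp(τθ) f = -(256/3)x^5 - x


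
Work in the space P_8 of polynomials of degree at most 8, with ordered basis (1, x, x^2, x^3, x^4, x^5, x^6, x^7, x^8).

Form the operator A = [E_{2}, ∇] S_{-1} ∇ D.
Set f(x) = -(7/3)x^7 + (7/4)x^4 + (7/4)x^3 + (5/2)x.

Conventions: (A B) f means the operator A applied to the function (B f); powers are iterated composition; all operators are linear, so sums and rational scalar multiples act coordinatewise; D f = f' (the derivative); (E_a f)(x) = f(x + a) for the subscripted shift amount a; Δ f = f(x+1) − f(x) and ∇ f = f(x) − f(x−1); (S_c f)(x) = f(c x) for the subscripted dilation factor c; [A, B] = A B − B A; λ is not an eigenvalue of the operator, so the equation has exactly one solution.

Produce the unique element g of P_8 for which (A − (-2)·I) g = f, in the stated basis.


write g with unknown coordinates in the stated basis and equate coefficients in (A − (-2)·I) g = f
solving from the highest basis element down gives g = -(7/6)x^7 + (7/8)x^4 + (7/8)x^3 + (5/4)x
check: A g = 0
so A g − (-2)·g = -(7/3)x^7 + (7/4)x^4 + (7/4)x^3 + (5/2)x = f ✓

the image equals g(x) = -(7/6)x^7 + (7/8)x^4 + (7/8)x^3 + (5/4)x


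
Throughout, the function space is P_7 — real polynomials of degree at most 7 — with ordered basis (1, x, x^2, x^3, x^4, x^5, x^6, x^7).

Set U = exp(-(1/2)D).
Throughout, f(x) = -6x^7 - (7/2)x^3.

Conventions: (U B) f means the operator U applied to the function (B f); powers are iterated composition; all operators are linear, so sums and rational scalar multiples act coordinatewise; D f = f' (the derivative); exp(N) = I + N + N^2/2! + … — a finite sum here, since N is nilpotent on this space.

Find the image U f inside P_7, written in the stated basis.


the image equals g(x) = -6x^7 + 21x^6 - (63/2)x^5 + (105/4)x^4 - (133/8)x^3 + (147/16)x^2 - (105/32)x + 31/64

order-1 term: 21x^6 + (21/4)x^2
order-2 term: -(63/2)x^5 - (21/8)x
order-3 term: (105/4)x^4 + 7/16
order-4 term: -(105/8)x^3
order-5 term: (63/16)x^2
order-6 term: -(21/32)x
order-7 term: 3/64
the series for exp(-(1/2)D) f terminates at order 7
exp(-(1/2)D) f = -6x^7 + 21x^6 - (63/2)x^5 + (105/4)x^4 - (133/8)x^3 + (147/16)x^2 - (105/32)x + 31/64


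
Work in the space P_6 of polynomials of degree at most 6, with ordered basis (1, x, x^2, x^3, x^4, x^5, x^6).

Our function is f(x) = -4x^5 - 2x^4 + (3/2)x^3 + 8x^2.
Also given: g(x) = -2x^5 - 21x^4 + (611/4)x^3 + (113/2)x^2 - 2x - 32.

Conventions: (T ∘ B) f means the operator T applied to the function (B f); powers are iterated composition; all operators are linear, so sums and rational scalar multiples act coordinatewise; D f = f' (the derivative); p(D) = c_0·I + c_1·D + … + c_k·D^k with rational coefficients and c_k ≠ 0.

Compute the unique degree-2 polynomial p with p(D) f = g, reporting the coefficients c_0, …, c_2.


p(D) = (1/2)·I + D − 2·D^2, i.e. c_0 = 1/2, c_1 = 1, c_2 = -2

D^0 f = -4x^5 - 2x^4 + (3/2)x^3 + 8x^2
D^1 f = -20x^4 - 8x^3 + (9/2)x^2 + 16x
D^2 f = -80x^3 - 24x^2 + 9x + 16
matching coefficients of g against c_0 f + c_1 Df + … from the top degree down determines the c_i
solution: c_0 = 1/2, c_1 = 1, c_2 = -2


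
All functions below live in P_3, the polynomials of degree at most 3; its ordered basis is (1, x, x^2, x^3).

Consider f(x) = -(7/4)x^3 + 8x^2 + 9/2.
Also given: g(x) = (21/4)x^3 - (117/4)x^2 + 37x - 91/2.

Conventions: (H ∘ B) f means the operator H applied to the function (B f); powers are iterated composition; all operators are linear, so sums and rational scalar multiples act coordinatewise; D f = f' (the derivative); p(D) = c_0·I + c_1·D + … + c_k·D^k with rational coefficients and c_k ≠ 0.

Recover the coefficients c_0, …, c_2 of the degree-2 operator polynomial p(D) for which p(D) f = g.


D^0 f = -(7/4)x^3 + 8x^2 + 9/2
D^1 f = -(21/4)x^2 + 16x
D^2 f = -(21/2)x + 16
matching coefficients of g against c_0 f + c_1 Df + … from the top degree down determines the c_i
solution: c_0 = -3, c_1 = 1, c_2 = -2

c_0 = -3, c_1 = 1, c_2 = -2


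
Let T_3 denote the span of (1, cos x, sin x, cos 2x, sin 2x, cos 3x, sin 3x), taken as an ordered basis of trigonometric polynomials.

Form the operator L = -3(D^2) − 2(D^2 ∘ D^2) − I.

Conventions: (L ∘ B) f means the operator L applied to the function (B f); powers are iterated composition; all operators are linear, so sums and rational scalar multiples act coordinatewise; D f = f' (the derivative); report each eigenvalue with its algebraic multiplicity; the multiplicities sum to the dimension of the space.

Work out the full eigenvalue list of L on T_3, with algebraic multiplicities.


λ = -136 (multiplicity 2), λ = -21 (multiplicity 2), λ = -1 (multiplicity 1), λ = 0 (multiplicity 2)

image of 1: -1
image of cos x: 0
image of sin x: 0
image of cos 2x: -21cos 2x
image of sin 2x: -21sin 2x
image of cos 3x: -136cos 3x
image of sin 3x: -136sin 3x
the matrix is diagonal; its diagonal is (-1, 0, 0, -21, -21, -136, -136)
for a triangular matrix the eigenvalues are the diagonal entries, with algebraic multiplicity their repetition count


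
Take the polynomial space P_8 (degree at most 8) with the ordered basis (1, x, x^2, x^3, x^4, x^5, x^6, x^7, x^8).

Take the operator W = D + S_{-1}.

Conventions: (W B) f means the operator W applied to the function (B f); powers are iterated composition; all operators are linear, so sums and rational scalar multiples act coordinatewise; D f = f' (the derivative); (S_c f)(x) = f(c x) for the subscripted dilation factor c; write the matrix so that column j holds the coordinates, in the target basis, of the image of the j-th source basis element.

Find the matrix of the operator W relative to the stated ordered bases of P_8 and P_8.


the matrix is [[1, 1, 0, 0, 0, 0, 0, 0, 0]; [0, -1, 2, 0, 0, 0, 0, 0, 0]; [0, 0, 1, 3, 0, 0, 0, 0, 0]; [0, 0, 0, -1, 4, 0, 0, 0, 0]; [0, 0, 0, 0, 1, 5, 0, 0, 0]; [0, 0, 0, 0, 0, -1, 6, 0, 0]; [0, 0, 0, 0, 0, 0, 1, 7, 0]; [0, 0, 0, 0, 0, 0, 0, -1, 8]; [0, 0, 0, 0, 0, 0, 0, 0, 1]] (rows listed top to bottom)

image of 1: 1
image of x: -x + 1
image of x^2: x^2 + 2x
image of x^3: -x^3 + 3x^2
image of x^4: x^4 + 4x^3
image of x^5: -x^5 + 5x^4
image of x^6: x^6 + 6x^5
image of x^7: -x^7 + 7x^6
image of x^8: x^8 + 8x^7
each image's coordinates form column j of the matrix


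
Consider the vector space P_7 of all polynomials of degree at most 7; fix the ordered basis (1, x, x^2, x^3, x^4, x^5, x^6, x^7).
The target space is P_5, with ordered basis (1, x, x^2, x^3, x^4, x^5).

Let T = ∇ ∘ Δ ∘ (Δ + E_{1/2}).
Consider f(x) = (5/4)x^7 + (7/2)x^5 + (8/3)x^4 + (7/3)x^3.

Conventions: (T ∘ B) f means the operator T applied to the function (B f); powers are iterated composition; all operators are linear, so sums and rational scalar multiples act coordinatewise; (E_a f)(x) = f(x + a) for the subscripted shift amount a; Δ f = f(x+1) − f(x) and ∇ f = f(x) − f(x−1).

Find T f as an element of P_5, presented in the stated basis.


Δ f = (35/4)x^6 + (105/4)x^5 + (245/4)x^4 + (1073/12)x^3 + (337/4)x^2 + (527/12)x + 39/4
E_{1/2} f = (5/4)x^7 + (35/8)x^6 + (161/16)x^5 + (1621/96)x^4 + (3677/192)x^3 + (1625/128)x^2 + (3313/768)x + 887/1536
(Δ + E_{1/2}) f = (5/4)x^7 + (105/8)x^6 + (581/16)x^5 + (7501/96)x^4 + (20845/192)x^3 + (12409/128)x^2 + (12347/256)x + 15863/1536
Δ (Δ + E_{1/2}) f = (35/4)x^6 + 105x^5 + (6755/16)x^4 + (11783/12)x^3 + (88369/64)x^2 + (105715/96)x + 97937/256
∇ Δ (Δ + E_{1/2}) f = (105/2)x^5 + (1575/4)x^4 + (3255/4)x^3 + (10651/8)x^2 + (33025/32)x + 72271/192

the result is g(x) = (105/2)x^5 + (1575/4)x^4 + (3255/4)x^3 + (10651/8)x^2 + (33025/32)x + 72271/192


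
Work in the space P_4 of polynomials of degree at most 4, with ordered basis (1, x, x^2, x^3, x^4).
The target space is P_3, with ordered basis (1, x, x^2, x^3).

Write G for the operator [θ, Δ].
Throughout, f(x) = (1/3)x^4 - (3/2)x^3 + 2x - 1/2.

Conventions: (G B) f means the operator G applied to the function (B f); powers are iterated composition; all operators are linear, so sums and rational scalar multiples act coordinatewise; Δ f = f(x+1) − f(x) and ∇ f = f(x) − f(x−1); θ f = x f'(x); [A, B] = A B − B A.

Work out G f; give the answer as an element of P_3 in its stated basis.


Δ f = (4/3)x^3 - (5/2)x^2 - (19/6)x + 5/6
θ Δ f = 4x^3 - 5x^2 - (19/6)x
θ f = (4/3)x^4 - (9/2)x^3 + 2x
Δ θ f = (16/3)x^3 - (11/2)x^2 - (49/6)x - 7/6
[θ, Δ] f = -(4/3)x^3 + (1/2)x^2 + 5x + 7/6

g(x) = -(4/3)x^3 + (1/2)x^2 + 5x + 7/6


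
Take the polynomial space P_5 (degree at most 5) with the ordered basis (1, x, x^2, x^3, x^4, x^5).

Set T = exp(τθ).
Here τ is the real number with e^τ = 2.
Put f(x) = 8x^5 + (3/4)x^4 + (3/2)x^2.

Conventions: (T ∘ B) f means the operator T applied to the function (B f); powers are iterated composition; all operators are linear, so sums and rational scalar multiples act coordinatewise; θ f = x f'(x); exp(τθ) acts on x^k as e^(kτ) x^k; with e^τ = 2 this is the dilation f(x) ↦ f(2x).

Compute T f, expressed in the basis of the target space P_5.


exp(τθ) x^k = e^(kτ) x^k; with e^τ = 2 this sends x^k to 2^k x^k
x^2 ↦ 4 x^2
x^4 ↦ 16 x^4
x^5 ↦ 32 x^5
applying this coordinatewise to f: exp(τθ) f = 256x^5 + 12x^4 + 6x^2

g(x) = 256x^5 + 12x^4 + 6x^2


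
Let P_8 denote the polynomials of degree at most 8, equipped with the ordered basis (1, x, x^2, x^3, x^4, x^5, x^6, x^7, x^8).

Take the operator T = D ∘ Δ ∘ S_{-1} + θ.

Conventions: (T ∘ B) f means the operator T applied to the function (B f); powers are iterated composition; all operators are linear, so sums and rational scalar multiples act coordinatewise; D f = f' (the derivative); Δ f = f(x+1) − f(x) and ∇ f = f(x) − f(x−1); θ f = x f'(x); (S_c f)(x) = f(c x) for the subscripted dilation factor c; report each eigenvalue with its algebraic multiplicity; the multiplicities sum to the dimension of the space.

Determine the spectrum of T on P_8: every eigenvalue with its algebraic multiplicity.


λ = 0 (multiplicity 1), λ = 1 (multiplicity 1), λ = 2 (multiplicity 1), λ = 3 (multiplicity 1), λ = 4 (multiplicity 1), λ = 5 (multiplicity 1), λ = 6 (multiplicity 1), λ = 7 (multiplicity 1), λ = 8 (multiplicity 1)

image of 1: 0
image of x: x
image of x^2: 2x^2 + 2
image of x^3: 3x^3 - 6x - 3
image of x^4: 4x^4 + 12x^2 + 12x + 4
image of x^5: 5x^5 - 20x^3 - 30x^2 - 20x - 5
image of x^6: 6x^6 + 30x^4 + 60x^3 + 60x^2 + 30x + 6
image of x^7: 7x^7 - 42x^5 - 105x^4 - 140x^3 - 105x^2 - 42x - 7
image of x^8: 8x^8 + 56x^6 + 168x^5 + 280x^4 + 280x^3 + 168x^2 + 56x + 8
the matrix is upper triangular; its diagonal is (0, 1, 2, 3, 4, 5, 6, 7, 8)
for a triangular matrix the eigenvalues are the diagonal entries, with algebraic multiplicity their repetition count


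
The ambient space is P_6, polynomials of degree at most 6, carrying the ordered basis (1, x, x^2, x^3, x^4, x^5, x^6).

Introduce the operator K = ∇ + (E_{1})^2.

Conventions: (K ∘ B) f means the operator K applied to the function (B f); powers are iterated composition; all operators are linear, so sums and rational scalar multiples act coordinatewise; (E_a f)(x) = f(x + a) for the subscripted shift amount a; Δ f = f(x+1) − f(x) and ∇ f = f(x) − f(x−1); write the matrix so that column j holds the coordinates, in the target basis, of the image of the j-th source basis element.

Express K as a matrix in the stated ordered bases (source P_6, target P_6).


the matrix is [[1, 3, 3, 9, 15, 33, 63]; [0, 1, 6, 9, 36, 75, 198]; [0, 0, 1, 9, 18, 90, 225]; [0, 0, 0, 1, 12, 30, 180]; [0, 0, 0, 0, 1, 15, 45]; [0, 0, 0, 0, 0, 1, 18]; [0, 0, 0, 0, 0, 0, 1]] (rows listed top to bottom)

image of 1: 1
image of x: x + 3
image of x^2: x^2 + 6x + 3
image of x^3: x^3 + 9x^2 + 9x + 9
image of x^4: x^4 + 12x^3 + 18x^2 + 36x + 15
image of x^5: x^5 + 15x^4 + 30x^3 + 90x^2 + 75x + 33
image of x^6: x^6 + 18x^5 + 45x^4 + 180x^3 + 225x^2 + 198x + 63
each image's coordinates form column j of the matrix


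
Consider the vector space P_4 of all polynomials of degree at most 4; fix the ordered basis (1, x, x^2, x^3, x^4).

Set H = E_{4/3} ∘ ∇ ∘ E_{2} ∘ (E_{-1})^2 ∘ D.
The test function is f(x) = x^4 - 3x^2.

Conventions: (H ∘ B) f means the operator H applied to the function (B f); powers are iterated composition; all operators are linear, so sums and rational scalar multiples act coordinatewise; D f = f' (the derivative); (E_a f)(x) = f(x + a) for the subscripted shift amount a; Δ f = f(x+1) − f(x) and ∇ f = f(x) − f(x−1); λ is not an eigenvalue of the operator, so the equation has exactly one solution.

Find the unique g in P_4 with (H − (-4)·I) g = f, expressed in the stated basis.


write g with unknown coordinates in the stated basis and equate coefficients in (H − (-4)·I) g = f
solving from the highest basis element down gives g = (1/4)x^4 - (3/2)x^2 - (5/4)x + 1/6
check: H g = 3x^2 + 5x - 2/3
so H g − (-4)·g = x^4 - 3x^2 = f ✓

the result is g(x) = (1/4)x^4 - (3/2)x^2 - (5/4)x + 1/6


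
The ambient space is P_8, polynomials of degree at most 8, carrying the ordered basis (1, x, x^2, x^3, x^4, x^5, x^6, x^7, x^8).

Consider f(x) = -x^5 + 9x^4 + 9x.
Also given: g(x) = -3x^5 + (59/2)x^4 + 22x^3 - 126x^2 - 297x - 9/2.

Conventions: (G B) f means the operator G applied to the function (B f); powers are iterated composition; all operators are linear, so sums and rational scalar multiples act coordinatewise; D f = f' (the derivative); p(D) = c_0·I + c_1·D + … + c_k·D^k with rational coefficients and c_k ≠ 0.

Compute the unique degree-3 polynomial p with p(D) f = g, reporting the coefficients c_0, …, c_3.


c_0 = 3, c_1 = -1/2, c_2 = -2, c_3 = -3/2

D^0 f = -x^5 + 9x^4 + 9x
D^1 f = -5x^4 + 36x^3 + 9
D^2 f = -20x^3 + 108x^2
D^3 f = -60x^2 + 216x
matching coefficients of g against c_0 f + c_1 Df + … from the top degree down determines the c_i
solution: c_0 = 3, c_1 = -1/2, c_2 = -2, c_3 = -3/2


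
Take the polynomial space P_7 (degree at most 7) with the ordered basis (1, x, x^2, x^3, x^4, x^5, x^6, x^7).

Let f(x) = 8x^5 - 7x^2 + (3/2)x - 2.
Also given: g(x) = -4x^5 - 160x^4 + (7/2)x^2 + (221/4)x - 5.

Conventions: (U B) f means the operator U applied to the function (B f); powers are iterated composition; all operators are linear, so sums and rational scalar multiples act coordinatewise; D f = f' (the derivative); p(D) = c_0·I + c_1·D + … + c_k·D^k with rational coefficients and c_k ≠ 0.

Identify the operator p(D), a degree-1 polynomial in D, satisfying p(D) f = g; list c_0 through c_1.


D^0 f = 8x^5 - 7x^2 + (3/2)x - 2
D^1 f = 40x^4 - 14x + 3/2
matching coefficients of g against c_0 f + c_1 Df + … from the top degree down determines the c_i
solution: c_0 = -1/2, c_1 = -4

c_0 = -1/2, c_1 = -4


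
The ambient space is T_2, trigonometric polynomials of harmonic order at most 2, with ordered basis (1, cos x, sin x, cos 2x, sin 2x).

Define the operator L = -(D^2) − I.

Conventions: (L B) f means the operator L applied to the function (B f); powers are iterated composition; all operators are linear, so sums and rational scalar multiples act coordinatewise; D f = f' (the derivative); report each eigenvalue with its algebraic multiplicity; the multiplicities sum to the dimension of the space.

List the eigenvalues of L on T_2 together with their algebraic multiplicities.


λ = -1 (multiplicity 1), λ = 0 (multiplicity 2), λ = 3 (multiplicity 2)

image of 1: -1
image of cos x: 0
image of sin x: 0
image of cos 2x: 3cos 2x
image of sin 2x: 3sin 2x
the matrix is diagonal; its diagonal is (-1, 0, 0, 3, 3)
for a triangular matrix the eigenvalues are the diagonal entries, with algebraic multiplicity their repetition count


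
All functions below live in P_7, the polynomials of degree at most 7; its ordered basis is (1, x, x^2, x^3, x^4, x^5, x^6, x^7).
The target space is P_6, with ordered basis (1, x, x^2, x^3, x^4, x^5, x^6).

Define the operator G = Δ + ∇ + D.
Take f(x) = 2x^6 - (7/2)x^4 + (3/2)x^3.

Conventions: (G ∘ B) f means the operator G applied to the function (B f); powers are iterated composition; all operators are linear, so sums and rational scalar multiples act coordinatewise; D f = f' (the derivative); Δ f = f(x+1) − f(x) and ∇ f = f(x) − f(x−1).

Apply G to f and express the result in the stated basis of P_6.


Δ f = 12x^5 + 30x^4 + 26x^3 + (27/2)x^2 + (5/2)x
∇ f = 12x^5 - 30x^4 + 26x^3 - (9/2)x^2 - (13/2)x + 3
D f = 12x^5 - 14x^3 + (9/2)x^2
(Δ + ∇ + D) f = 36x^5 + 38x^3 + (27/2)x^2 - 4x + 3

g(x) = 36x^5 + 38x^3 + (27/2)x^2 - 4x + 3


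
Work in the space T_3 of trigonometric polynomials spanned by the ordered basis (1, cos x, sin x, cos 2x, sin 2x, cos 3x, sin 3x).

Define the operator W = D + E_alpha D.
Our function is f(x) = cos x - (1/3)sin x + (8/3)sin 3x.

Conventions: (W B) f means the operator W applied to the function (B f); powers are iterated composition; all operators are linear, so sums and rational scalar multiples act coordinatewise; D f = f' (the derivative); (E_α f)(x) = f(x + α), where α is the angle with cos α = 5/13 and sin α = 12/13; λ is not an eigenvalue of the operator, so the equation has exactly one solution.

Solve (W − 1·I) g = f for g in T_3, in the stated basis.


the image equals g(x) = -(19/73)cos x + (79/219)sin x - (1296/145)cos 3x + (2296/435)sin 3x

write g with unknown coordinates in the stated basis and equate coefficients in (W − 1·I) g = f
solving from the highest basis element down gives g = -(19/73)cos x + (79/219)sin x - (1296/145)cos 3x + (2296/435)sin 3x
check: W g = (54/73)cos x + (2/73)sin x - (1296/145)cos 3x + (1152/145)sin 3x
so W g − 1·g = cos x - (1/3)sin x + (8/3)sin 3x = f ✓


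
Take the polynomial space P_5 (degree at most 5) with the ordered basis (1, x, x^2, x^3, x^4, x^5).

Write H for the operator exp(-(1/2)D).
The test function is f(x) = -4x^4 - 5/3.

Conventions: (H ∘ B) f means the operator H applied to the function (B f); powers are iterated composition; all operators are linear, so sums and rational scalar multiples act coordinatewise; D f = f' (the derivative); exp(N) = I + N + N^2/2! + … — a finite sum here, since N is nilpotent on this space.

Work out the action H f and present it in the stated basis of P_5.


order-1 term: 8x^3
order-2 term: -6x^2
order-3 term: 2x
order-4 term: -1/4
the series for exp(-(1/2)D) f terminates at order 4
exp(-(1/2)D) f = -4x^4 + 8x^3 - 6x^2 + 2x - 23/12

g(x) = -4x^4 + 8x^3 - 6x^2 + 2x - 23/12


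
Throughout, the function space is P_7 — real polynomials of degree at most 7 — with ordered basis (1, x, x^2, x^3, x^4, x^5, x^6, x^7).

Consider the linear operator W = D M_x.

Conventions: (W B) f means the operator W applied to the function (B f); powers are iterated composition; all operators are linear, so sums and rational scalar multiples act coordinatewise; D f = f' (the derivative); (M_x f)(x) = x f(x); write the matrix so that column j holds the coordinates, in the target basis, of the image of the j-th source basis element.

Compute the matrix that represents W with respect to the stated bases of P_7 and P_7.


image of 1: 1
image of x: 2x
image of x^2: 3x^2
image of x^3: 4x^3
image of x^4: 5x^4
image of x^5: 6x^5
image of x^6: 7x^6
image of x^7: 8x^7
each image's coordinates form column j of the matrix

the matrix is [[1, 0, 0, 0, 0, 0, 0, 0]; [0, 2, 0, 0, 0, 0, 0, 0]; [0, 0, 3, 0, 0, 0, 0, 0]; [0, 0, 0, 4, 0, 0, 0, 0]; [0, 0, 0, 0, 5, 0, 0, 0]; [0, 0, 0, 0, 0, 6, 0, 0]; [0, 0, 0, 0, 0, 0, 7, 0]; [0, 0, 0, 0, 0, 0, 0, 8]] (rows listed top to bottom)


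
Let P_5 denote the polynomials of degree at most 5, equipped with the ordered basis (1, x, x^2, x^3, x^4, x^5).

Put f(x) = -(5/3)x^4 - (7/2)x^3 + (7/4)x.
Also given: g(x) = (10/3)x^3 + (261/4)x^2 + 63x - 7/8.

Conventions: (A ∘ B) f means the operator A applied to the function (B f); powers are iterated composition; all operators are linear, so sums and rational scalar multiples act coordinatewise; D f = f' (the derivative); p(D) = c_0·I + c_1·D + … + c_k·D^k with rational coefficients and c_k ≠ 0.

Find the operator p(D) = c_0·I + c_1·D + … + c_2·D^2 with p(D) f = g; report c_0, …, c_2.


D^0 f = -(5/3)x^4 - (7/2)x^3 + (7/4)x
D^1 f = -(20/3)x^3 - (21/2)x^2 + 7/4
D^2 f = -20x^2 - 21x
matching coefficients of g against c_0 f + c_1 Df + … from the top degree down determines the c_i
solution: c_0 = 0, c_1 = -1/2, c_2 = -3

p(D) = -(1/2)·D − 3·D^2, i.e. c_0 = 0, c_1 = -1/2, c_2 = -3


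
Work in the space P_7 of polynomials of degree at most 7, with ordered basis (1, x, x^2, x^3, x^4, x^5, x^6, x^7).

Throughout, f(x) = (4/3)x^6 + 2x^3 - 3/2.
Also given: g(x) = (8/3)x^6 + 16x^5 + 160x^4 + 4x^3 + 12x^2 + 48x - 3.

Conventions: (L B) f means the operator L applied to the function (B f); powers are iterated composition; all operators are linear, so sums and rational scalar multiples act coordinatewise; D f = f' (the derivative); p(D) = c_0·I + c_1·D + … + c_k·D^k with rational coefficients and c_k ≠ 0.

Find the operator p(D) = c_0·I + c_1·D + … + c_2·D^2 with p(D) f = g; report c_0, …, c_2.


p(D) = 2·I + 2·D + 4·D^2, i.e. c_0 = 2, c_1 = 2, c_2 = 4

D^0 f = (4/3)x^6 + 2x^3 - 3/2
D^1 f = 8x^5 + 6x^2
D^2 f = 40x^4 + 12x
matching coefficients of g against c_0 f + c_1 Df + … from the top degree down determines the c_i
solution: c_0 = 2, c_1 = 2, c_2 = 4


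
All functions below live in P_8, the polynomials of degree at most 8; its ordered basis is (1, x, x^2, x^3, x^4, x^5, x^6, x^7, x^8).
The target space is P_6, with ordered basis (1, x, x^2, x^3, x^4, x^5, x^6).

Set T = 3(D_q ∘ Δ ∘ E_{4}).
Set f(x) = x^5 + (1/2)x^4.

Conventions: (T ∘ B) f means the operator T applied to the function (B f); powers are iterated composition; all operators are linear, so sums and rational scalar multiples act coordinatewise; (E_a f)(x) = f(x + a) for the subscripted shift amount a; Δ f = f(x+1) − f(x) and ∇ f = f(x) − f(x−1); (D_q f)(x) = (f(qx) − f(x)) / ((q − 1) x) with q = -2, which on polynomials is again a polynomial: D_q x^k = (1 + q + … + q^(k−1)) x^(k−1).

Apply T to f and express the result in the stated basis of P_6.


the image equals g(x) = -75x^3 + 828x^2 - 1911x + 5901

E_{4} f = x^5 + (41/2)x^4 + 168x^3 + 688x^2 + 1408x + 1152
Δ E_{4} f = 5x^4 + 92x^3 + 637x^2 + 1967x + 4571/2
D_q Δ E_{4} f = -25x^3 + 276x^2 - 637x + 1967
(3(D_q ∘ Δ ∘ E_{4})) f = -75x^3 + 828x^2 - 1911x + 5901


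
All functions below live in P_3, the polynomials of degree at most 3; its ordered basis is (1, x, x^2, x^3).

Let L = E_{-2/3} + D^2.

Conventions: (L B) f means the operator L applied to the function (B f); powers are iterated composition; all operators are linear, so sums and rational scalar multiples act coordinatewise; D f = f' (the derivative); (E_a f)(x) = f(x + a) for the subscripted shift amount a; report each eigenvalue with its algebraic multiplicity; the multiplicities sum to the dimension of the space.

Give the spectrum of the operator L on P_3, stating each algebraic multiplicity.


image of 1: 1
image of x: x - 2/3
image of x^2: x^2 - (4/3)x + 22/9
image of x^3: x^3 - 2x^2 + (22/3)x - 8/27
the matrix is upper triangular; its diagonal is (1, 1, 1, 1)
for a triangular matrix the eigenvalues are the diagonal entries, with algebraic multiplicity their repetition count

λ = 1 (multiplicity 4)


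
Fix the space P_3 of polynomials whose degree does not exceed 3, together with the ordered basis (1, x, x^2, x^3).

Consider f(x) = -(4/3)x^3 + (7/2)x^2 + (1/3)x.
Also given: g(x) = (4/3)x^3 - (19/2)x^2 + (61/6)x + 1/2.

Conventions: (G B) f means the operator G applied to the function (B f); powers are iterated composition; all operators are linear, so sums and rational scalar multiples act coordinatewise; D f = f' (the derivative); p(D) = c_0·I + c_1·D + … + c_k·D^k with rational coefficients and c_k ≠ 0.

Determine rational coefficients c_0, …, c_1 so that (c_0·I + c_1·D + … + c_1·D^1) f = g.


D^0 f = -(4/3)x^3 + (7/2)x^2 + (1/3)x
D^1 f = -4x^2 + 7x + 1/3
matching coefficients of g against c_0 f + c_1 Df + … from the top degree down determines the c_i
solution: c_0 = -1, c_1 = 3/2

p(D) = -I + (3/2)·D, i.e. c_0 = -1, c_1 = 3/2


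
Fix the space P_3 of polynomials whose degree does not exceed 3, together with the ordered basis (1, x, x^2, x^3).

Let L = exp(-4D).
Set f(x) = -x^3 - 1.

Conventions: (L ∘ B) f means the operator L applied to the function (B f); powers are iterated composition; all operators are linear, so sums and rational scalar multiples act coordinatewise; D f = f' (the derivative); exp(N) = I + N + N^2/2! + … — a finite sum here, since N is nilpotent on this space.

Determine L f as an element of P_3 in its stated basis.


order-1 term: 12x^2
order-2 term: -48x
order-3 term: 64
the series for exp(-4D) f terminates at order 3
exp(-4D) f = -x^3 + 12x^2 - 48x + 63

the image equals g(x) = -x^3 + 12x^2 - 48x + 63


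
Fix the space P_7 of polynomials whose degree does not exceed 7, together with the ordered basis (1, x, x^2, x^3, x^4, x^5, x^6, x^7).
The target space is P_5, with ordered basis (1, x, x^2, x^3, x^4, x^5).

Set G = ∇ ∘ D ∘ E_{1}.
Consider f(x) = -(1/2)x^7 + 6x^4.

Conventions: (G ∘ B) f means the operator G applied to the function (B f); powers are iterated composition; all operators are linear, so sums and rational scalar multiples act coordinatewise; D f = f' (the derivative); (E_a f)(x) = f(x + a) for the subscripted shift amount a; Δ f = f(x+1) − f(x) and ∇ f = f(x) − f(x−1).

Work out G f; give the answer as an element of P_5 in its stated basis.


the result is g(x) = -21x^5 - (105/2)x^4 - 70x^3 + (39/2)x^2 + 51x + 41/2

E_{1} f = -(1/2)x^7 - (7/2)x^6 - (21/2)x^5 - (23/2)x^4 + (13/2)x^3 + (51/2)x^2 + (41/2)x + 11/2
D E_{1} f = -(7/2)x^6 - 21x^5 - (105/2)x^4 - 46x^3 + (39/2)x^2 + 51x + 41/2
∇ D E_{1} f = -21x^5 - (105/2)x^4 - 70x^3 + (39/2)x^2 + 51x + 41/2


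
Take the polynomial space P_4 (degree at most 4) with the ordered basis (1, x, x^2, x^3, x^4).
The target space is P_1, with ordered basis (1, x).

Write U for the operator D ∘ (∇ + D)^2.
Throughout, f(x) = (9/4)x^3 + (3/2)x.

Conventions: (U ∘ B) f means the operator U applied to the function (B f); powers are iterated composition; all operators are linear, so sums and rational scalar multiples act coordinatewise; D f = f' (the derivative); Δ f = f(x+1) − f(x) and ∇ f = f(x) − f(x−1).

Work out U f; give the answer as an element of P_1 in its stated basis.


the result is g(x) = 54

∇ f = (27/4)x^2 - (27/4)x + 15/4
D f = (27/4)x^2 + 3/2
(∇ + D) f = (27/2)x^2 - (27/4)x + 21/4
∇ (∇ + D) f = 27x - 81/4
D (∇ + D) f = 27x - 27/4
(∇ + D) (∇ + D) f = 54x - 27
D (∇ + D)^2 f = 54


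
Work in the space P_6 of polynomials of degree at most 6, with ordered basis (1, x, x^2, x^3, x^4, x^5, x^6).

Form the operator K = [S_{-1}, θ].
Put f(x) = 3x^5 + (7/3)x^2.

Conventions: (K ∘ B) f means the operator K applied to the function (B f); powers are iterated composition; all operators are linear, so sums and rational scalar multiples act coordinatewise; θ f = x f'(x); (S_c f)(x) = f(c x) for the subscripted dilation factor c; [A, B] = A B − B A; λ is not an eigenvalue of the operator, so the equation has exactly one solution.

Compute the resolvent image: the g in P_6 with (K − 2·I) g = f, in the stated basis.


the image equals g(x) = -(3/2)x^5 - (7/6)x^2

write g with unknown coordinates in the stated basis and equate coefficients in (K − 2·I) g = f
solving from the highest basis element down gives g = -(3/2)x^5 - (7/6)x^2
check: K g = 0
so K g − 2·g = 3x^5 + (7/3)x^2 = f ✓


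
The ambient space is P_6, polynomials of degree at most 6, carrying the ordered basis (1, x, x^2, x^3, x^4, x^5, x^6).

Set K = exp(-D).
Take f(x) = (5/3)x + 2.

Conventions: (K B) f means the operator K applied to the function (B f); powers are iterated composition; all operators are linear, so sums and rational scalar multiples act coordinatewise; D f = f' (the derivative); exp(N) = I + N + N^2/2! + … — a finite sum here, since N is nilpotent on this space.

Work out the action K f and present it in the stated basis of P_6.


order-1 term: -5/3
the series for exp(-D) f terminates at order 1
exp(-D) f = (5/3)x + 1/3

the image equals g(x) = (5/3)x + 1/3


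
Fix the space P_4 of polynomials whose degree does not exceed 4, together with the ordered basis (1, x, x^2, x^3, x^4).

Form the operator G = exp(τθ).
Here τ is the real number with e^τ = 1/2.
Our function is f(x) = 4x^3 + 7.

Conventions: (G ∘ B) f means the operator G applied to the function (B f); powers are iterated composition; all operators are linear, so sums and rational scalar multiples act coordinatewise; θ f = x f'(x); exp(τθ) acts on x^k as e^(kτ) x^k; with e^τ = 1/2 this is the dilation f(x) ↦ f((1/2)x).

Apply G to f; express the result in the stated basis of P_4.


the image equals g(x) = (1/2)x^3 + 7

exp(τθ) x^k = e^(kτ) x^k; with e^τ = 1/2 this sends x^k to (1/2)^k x^k
x^3 ↦ 1/8 x^3
applying this coordinatewise to f: exp(τθ) f = (1/2)x^3 + 7


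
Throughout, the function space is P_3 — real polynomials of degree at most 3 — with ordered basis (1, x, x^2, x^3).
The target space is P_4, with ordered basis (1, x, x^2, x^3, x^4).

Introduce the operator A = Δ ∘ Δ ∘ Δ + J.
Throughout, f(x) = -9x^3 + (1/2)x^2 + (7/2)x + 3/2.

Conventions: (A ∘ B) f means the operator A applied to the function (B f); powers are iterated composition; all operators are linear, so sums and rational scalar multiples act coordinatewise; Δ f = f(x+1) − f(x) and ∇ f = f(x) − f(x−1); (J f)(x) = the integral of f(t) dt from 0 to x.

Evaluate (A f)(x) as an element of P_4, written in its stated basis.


Δ f = -27x^2 - 26x - 5
Δ Δ f = -54x - 53
Δ Δ Δ f = -54
J f = -(9/4)x^4 + (1/6)x^3 + (7/4)x^2 + (3/2)x
(Δ ∘ Δ ∘ Δ + J) f = -(9/4)x^4 + (1/6)x^3 + (7/4)x^2 + (3/2)x - 54

the result is g(x) = -(9/4)x^4 + (1/6)x^3 + (7/4)x^2 + (3/2)x - 54


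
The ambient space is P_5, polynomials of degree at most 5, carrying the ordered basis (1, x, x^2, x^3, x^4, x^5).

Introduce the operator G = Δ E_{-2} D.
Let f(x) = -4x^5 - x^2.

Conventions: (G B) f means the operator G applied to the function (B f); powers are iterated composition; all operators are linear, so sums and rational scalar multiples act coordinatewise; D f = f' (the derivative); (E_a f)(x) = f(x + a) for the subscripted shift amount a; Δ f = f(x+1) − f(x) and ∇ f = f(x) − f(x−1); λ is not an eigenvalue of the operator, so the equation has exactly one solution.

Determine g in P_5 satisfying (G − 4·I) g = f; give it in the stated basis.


write g with unknown coordinates in the stated basis and equate coefficients in (G − 4·I) g = f
solving from the highest basis element down gives g = x^5 + 5x^3 - (89/4)x^2 + (85/2)x - 329/8
check: G g = 20x^3 - 90x^2 + 170x - 329/2
so G g − 4·g = -4x^5 - x^2 = f ✓

the image equals g(x) = x^5 + 5x^3 - (89/4)x^2 + (85/2)x - 329/8


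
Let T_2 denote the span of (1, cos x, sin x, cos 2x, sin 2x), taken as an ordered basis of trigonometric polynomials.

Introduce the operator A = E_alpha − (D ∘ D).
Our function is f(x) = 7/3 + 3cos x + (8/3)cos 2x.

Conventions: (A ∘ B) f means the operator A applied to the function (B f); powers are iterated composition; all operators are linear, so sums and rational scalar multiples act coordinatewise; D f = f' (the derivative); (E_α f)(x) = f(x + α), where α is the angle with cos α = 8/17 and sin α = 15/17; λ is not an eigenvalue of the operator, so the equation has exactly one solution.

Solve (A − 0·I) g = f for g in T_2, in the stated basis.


g(x) = 7/3 + (3/2)cos x + (9/10)sin x + (1592/2175)cos 2x + (128/725)sin 2x

write g with unknown coordinates in the stated basis and equate coefficients in (A − 0·I) g = f
solving from the highest basis element down gives g = 7/3 + (3/2)cos x + (9/10)sin x + (1592/2175)cos 2x + (128/725)sin 2x
check: A g = 7/3 + 3cos x + (8/3)cos 2x
so A g − 0·g = 7/3 + 3cos x + (8/3)cos 2x = f ✓


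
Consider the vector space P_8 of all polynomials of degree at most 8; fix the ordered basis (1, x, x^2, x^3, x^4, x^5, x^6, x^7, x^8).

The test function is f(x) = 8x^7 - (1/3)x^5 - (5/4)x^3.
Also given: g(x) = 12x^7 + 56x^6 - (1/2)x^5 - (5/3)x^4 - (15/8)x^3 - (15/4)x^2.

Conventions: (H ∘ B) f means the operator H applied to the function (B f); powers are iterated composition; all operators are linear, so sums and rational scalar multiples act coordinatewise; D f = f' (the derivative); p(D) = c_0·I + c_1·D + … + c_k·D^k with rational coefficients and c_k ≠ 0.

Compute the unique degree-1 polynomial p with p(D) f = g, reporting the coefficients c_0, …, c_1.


c_0 = 3/2, c_1 = 1

D^0 f = 8x^7 - (1/3)x^5 - (5/4)x^3
D^1 f = 56x^6 - (5/3)x^4 - (15/4)x^2
matching coefficients of g against c_0 f + c_1 Df + … from the top degree down determines the c_i
solution: c_0 = 3/2, c_1 = 1


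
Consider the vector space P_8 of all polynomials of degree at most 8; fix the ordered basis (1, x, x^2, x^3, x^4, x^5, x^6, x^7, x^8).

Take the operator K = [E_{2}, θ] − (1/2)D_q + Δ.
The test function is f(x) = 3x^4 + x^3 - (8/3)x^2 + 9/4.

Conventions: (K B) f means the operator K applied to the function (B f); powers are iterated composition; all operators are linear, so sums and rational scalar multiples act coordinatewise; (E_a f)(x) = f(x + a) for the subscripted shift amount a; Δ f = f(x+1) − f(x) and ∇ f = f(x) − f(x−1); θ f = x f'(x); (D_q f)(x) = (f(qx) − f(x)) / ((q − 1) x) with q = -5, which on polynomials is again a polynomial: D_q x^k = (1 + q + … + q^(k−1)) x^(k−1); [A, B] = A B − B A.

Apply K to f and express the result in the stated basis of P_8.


θ f = 12x^4 + 3x^3 - (16/3)x^2
E_{2} θ f = 12x^4 + 99x^3 + (902/3)x^2 + (1196/3)x + 584/3
E_{2} f = 3x^4 + 25x^3 + (226/3)x^2 + (292/3)x + 571/12
θ E_{2} f = 12x^4 + 75x^3 + (452/3)x^2 + (292/3)x
[E_{2}, θ] f = 24x^3 + 150x^2 + (904/3)x + 584/3
D_q f = -312x^3 + 21x^2 + (32/3)x
(-(1/2)D_q) f = 156x^3 - (21/2)x^2 - (16/3)x
Δ f = 12x^3 + 21x^2 + (29/3)x + 4/3
([E_{2}, θ] − (1/2)D_q + Δ) f = 192x^3 + (321/2)x^2 + (917/3)x + 196

g(x) = 192x^3 + (321/2)x^2 + (917/3)x + 196


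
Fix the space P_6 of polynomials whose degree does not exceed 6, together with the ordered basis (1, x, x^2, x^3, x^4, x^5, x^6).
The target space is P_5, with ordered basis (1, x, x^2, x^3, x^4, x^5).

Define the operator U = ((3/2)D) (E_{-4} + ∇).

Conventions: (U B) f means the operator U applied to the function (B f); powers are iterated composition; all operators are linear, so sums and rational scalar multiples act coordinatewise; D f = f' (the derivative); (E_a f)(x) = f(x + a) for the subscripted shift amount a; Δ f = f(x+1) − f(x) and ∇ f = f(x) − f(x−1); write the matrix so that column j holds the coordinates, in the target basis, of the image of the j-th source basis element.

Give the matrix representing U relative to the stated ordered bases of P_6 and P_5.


image of 1: 0
image of x: 3/2
image of x^2: 3x - 9
image of x^3: (9/2)x^2 - 27x + 135/2
image of x^4: 6x^3 - 54x^2 + 270x - 378
image of x^5: (15/2)x^4 - 90x^3 + 675x^2 - 1890x + 3825/2
image of x^6: 9x^5 - 135x^4 + 1350x^3 - 5670x^2 + 11475x - 9207
each image's coordinates form column j of the matrix

the matrix is [[0, 3/2, -9, 135/2, -378, 3825/2, -9207]; [0, 0, 3, -27, 270, -1890, 11475]; [0, 0, 0, 9/2, -54, 675, -5670]; [0, 0, 0, 0, 6, -90, 1350]; [0, 0, 0, 0, 0, 15/2, -135]; [0, 0, 0, 0, 0, 0, 9]] (rows listed top to bottom)


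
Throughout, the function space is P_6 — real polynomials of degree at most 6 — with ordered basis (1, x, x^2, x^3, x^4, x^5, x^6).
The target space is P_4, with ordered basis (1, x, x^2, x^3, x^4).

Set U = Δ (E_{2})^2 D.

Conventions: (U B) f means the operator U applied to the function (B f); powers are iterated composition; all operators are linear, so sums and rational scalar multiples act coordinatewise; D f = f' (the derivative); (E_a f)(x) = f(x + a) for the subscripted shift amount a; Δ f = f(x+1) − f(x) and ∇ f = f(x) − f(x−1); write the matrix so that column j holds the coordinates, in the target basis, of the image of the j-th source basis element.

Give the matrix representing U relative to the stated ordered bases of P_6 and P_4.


the matrix is [[0, 0, 2, 27, 244, 1845, 12606]; [0, 0, 0, 6, 108, 1220, 11070]; [0, 0, 0, 0, 12, 270, 3660]; [0, 0, 0, 0, 0, 20, 540]; [0, 0, 0, 0, 0, 0, 30]] (rows listed top to bottom)

image of 1: 0
image of x: 0
image of x^2: 2
image of x^3: 6x + 27
image of x^4: 12x^2 + 108x + 244
image of x^5: 20x^3 + 270x^2 + 1220x + 1845
image of x^6: 30x^4 + 540x^3 + 3660x^2 + 11070x + 12606
each image's coordinates form column j of the matrix
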